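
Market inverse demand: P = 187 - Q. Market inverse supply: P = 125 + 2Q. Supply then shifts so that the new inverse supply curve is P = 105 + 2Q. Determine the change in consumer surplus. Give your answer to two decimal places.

160.00

Initial equilibrium: Q_0 = 20.6667, P_0 = 166.3333; CS_0 = (1/2)(20.6667)(20.6667) = 213.5556, PS_0 = (1/2)(20.6667)(41.3333) = 427.1111.
New equilibrium: 187 - Q = 105 + 2Q gives Q_1 = 27.3333, P_1 = 159.6667; CS_1 = 373.5556, PS_1 = 747.1111.
Change in consumer surplus = 373.5556 - 213.5556 = 160.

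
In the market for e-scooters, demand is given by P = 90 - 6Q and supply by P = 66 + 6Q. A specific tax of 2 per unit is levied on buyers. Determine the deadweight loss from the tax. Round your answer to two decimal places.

0.17

Pre-tax equilibrium: 90 - 6Q = 66 + 6Q gives Q* = 2, P* = 78.
With the tax, buyers' net willingness to pay falls by 2: (90 - 2) - 6Q = 66 + 6Q, so Q_t = 1.8333. Buyers pay P_b = 79; sellers receive P_s = P_b - 2 = 77.
Deadweight loss is the triangle between the curves from Q_t to Q*: (1/2)(2 - 1.8333)(2) = 0.1667.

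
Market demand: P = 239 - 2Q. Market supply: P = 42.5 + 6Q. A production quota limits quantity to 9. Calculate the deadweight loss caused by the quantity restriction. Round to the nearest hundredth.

968.77

Without the quota, 239 - 2Q = 42.5 + 6Q gives Q* = 24.5625.
At Q = 9 the demand price is 239 - 2(9) = 221 and the supply price is 42.5 + 6(9) = 96.5.
DWL = (1/2)(gap between curves at 9) x (Q* - 9) = (1/2)(124.5)(15.5625) = 968.7656.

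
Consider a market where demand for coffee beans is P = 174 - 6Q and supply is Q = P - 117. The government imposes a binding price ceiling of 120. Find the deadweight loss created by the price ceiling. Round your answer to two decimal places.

92.57

Rewriting supply in inverse form: P = 117 + Q.
Without the control, 174 - 6Q = 117 + Q so Q* = 8.1429 and P* = 125.1429.
At the ceiling price 120, quantity supplied is (120 - 117)/1 = 3; supply is the short side, so Q = 3 trades at P = 120.
The lost-trades triangle has base Q* - 3 = 5.1429 and height equal to the gap between the curves at Q = 3, which is 156 - 120 = 36. DWL = (1/2)(5.1429)(36) = 92.5714.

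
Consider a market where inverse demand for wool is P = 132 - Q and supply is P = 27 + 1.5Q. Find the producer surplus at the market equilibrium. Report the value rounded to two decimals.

1323.00

Set 132 - Q = 27 + 1.5Q, which gives 105 = 2.5Q, so Q* = 42 and P* = 132 - (42) = 90.
The supply curve's price intercept is 27, so PS = (1/2)(Q*)(P* - 27) = (1/2)(42)(63) = 1323.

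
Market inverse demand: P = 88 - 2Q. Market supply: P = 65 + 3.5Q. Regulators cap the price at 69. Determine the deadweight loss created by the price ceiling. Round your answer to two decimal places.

25.40

Free-market equilibrium: 88 - 2Q = 65 + 3.5Q gives Q* = 4.1818, P* = 79.6364.
At P = 69, sellers supply (69 - 65)/3.5 = 1.1429 while buyers want more, so the quantity traded is 1.1429 at price 69.
The lost-trades triangle has base Q* - 1.1429 = 3.039 and height equal to the gap between the curves at Q = 1.1429, which is 85.7143 - 69 = 16.7143. DWL = (1/2)(3.039)(16.7143) = 25.397.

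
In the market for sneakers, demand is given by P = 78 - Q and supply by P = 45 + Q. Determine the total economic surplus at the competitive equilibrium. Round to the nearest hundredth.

272.25

Equilibrium: 78 - Q = 45 + Q, so Q* = 16.5 and P* = 61.5.
CS = (1/2)(16.5)(16.5) = 136.125 and PS = (1/2)(16.5)(16.5) = 136.125, so total surplus = 272.25.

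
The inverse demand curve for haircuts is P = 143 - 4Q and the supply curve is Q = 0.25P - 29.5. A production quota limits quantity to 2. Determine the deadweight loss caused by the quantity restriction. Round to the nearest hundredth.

5.06

Rewriting supply in inverse form: P = 118 + 4Q.
Unrestricted equilibrium: Q* = (143 - 118)/(4 + 4) = 3.125.
At Q = 2 the demand price is 143 - 4(2) = 135 and the supply price is 118 + 4(2) = 126.
DWL = (1/2)(gap between curves at 2) x (Q* - 2) = (1/2)(9)(1.125) = 5.0625.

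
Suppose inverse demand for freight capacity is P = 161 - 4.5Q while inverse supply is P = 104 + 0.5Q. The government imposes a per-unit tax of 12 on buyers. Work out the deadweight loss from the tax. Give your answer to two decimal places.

14.40

Pre-tax equilibrium: 161 - 4.5Q = 104 + 0.5Q gives Q* = 11.4, P* = 109.7.
A tax on buyers shifts demand down by 12: (161 - 12) - 4.5Q = 104 + 0.5Q, so Q_t = 9. Buyers pay P_b = 120.5; sellers receive P_s = P_b - 12 = 108.5.
Deadweight loss is the triangle between the curves from Q_t to Q*: (1/2)(11.4 - 9)(12) = 14.4.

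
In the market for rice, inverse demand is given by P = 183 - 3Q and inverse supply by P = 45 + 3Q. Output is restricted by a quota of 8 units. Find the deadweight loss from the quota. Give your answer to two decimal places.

Without the quota, 183 - 3Q = 45 + 3Q gives Q* = 23.
At Q = 8 the demand price is 183 - 3(8) = 159 and the supply price is 45 + 3(8) = 69.
DWL = (1/2)(gap between curves at 8) x (Q* - 8) = (1/2)(90)(15) = 675.

675.00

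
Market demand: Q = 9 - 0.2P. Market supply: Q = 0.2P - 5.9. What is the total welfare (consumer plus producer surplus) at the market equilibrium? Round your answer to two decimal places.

Rewriting demand in inverse form: P = 45 - 5Q.
Rewriting supply in inverse form: P = 29.5 + 5Q.
Setting demand equal to supply, 15.5 = 10Q, so Q* = 1.55 and P* = 37.25.
CS = (1/2)(1.55)(7.75) = 6.0062 and PS = (1/2)(1.55)(7.75) = 6.0062, so total surplus = 12.0125.

12.01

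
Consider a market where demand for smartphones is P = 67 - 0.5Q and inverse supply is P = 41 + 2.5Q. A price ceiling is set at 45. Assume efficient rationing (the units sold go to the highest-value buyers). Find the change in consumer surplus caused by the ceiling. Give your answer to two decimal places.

Free-market equilibrium: 67 - 0.5Q = 41 + 2.5Q gives Q* = 8.6667, P* = 62.6667.
At P = 45, sellers supply (45 - 41)/2.5 = 1.6 while buyers want more, so the quantity traded is 1.6 at price 45.
CS goes from (1/2)(8.6667)(4.3333) = 18.7778 to 34.56 (computed as (67 - 45)(1.6) - (1/2)(0.5)(1.6)^2), a change of 15.7822.

15.78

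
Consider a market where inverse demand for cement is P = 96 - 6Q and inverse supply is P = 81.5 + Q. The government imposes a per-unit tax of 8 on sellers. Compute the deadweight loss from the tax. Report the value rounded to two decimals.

Pre-tax equilibrium: 96 - 6Q = 81.5 + Q gives Q* = 2.0714, P* = 83.5714.
A tax on sellers shifts supply up by 8: 96 - 6Q = 81.5 + Q + 8, so Q_t = 0.9286. Buyers pay P_b = 90.4286; sellers receive P_s = P_b - 8 = 82.4286.
The welfare triangle lost has base Q* - Q_t = 1.1429 and height t = 8, so DWL = (1/2)(1.1429)(8) = 4.5714.

4.57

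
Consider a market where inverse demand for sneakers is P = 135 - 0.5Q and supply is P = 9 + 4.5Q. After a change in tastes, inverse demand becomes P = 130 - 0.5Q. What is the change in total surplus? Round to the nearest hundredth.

Initial equilibrium: Q_0 = 25.2, P_0 = 122.4; CS_0 = (1/2)(25.2)(12.6) = 158.76, PS_0 = (1/2)(25.2)(113.4) = 1428.84.
New equilibrium: 130 - 0.5Q = 9 + 4.5Q gives Q_1 = 24.2, P_1 = 117.9; CS_1 = 146.41, PS_1 = 1317.69.
Change in total surplus = (146.41 + 1317.69) - (158.76 + 1428.84) = -123.5.

-123.50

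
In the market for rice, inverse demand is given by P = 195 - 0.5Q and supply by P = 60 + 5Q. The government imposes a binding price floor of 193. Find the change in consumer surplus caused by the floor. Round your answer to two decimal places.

Free-market equilibrium: 195 - 0.5Q = 60 + 5Q gives Q* = 24.5455, P* = 182.7273.
At P = 193, buyers demand (195 - 193)/0.5 = 4 while sellers would supply more, so the quantity traded is 4 at price 193.
CS goes from (1/2)(24.5455)(12.2727) = 150.6198 to 4 (computed as (195 - 193)(4) - (1/2)(0.5)(4)^2), a change of -146.6198.

-146.62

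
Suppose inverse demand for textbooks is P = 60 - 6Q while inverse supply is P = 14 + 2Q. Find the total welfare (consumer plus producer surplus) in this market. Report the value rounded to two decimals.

Set 60 - 6Q = 14 + 2Q, which gives 46 = 8Q, so Q* = 5.75 and P* = 60 - 6(5.75) = 25.5.
CS = (1/2)(5.75)(34.5) = 99.1875 and PS = (1/2)(5.75)(11.5) = 33.0625, so total surplus = 132.25.

132.25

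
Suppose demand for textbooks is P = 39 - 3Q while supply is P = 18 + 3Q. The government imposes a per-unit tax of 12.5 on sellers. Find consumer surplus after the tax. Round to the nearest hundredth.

3.01

Without the tax, 39 - 3Q = 18 + 3Q so Q* = 3.5 and P* = 28.5.
A tax on sellers shifts supply up by 12.5: 39 - 3Q = 18 + 3Q + 12.5, so Q_t = 1.4167. Buyers pay P_b = 34.75; sellers receive P_s = P_b - 12.5 = 22.25.
CS = (1/2)(Q_t)(39 - P_b) = (1/2)(1.4167)(4.25) = 3.0104.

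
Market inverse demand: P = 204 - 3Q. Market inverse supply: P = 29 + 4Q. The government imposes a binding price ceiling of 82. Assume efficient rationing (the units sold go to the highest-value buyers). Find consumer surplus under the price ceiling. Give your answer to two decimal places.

1353.16

Free-market equilibrium: 204 - 3Q = 29 + 4Q gives Q* = 25, P* = 129.
At P = 82, sellers supply (82 - 29)/4 = 13.25 while buyers want more, so the quantity traded is 13.25 at price 82.
The demand price at Q = 13.25 is 164.25. CS is the trapezoid between demand and 82 over [0, 13.25]: (1/2)[(204 - 82) + (164.25 - 82)](13.25) = 1353.1562.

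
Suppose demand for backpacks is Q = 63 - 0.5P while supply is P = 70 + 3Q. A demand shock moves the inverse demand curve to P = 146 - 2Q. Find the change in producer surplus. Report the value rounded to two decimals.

158.40

Rewriting demand in inverse form: P = 126 - 2Q.
Initial equilibrium: Q_0 = 11.2, P_0 = 103.6; CS_0 = (1/2)(11.2)(22.4) = 125.44, PS_0 = (1/2)(11.2)(33.6) = 188.16.
New equilibrium: 146 - 2Q = 70 + 3Q gives Q_1 = 15.2, P_1 = 115.6; CS_1 = 231.04, PS_1 = 346.56.
Change in producer surplus = 346.56 - 188.16 = 158.4.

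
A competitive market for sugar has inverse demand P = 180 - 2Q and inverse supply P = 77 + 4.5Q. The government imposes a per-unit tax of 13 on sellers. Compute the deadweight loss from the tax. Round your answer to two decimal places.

13.00

Without the tax, 180 - 2Q = 77 + 4.5Q so Q* = 15.8462 and P* = 148.3077.
With the tax, sellers need 13 more per unit: 180 - 2Q = 77 + 4.5Q + 13, so Q_t = 13.8462. Buyers pay P_b = 152.3077; sellers receive P_s = P_b - 13 = 139.3077.
Deadweight loss is the triangle between the curves from Q_t to Q*: (1/2)(15.8462 - 13.8462)(13) = 13.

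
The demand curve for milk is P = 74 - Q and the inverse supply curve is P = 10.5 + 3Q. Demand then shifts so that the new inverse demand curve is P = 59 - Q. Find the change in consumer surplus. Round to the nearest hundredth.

Initial equilibrium: Q_0 = 15.875, P_0 = 58.125; CS_0 = (1/2)(15.875)(15.875) = 126.0078, PS_0 = (1/2)(15.875)(47.625) = 378.0234.
New equilibrium: 59 - Q = 10.5 + 3Q gives Q_1 = 12.125, P_1 = 46.875; CS_1 = 73.5078, PS_1 = 220.5234.
Change in consumer surplus = 73.5078 - 126.0078 = -52.5.

-52.50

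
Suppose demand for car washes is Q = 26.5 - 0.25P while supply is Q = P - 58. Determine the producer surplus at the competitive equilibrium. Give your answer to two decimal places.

46.08

Rewriting demand in inverse form: P = 106 - 4Q.
Rewriting supply in inverse form: P = 58 + Q.
Set 106 - 4Q = 58 + Q, which gives 48 = 5Q, so Q* = 9.6 and P* = 106 - 4(9.6) = 67.6.
The supply curve's price intercept is 58, so PS = (1/2)(Q*)(P* - 58) = (1/2)(9.6)(9.6) = 46.08.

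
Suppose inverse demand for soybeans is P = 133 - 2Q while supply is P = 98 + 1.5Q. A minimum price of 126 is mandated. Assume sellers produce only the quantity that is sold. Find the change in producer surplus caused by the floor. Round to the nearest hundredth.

13.81

Without the control, 133 - 2Q = 98 + 1.5Q so Q* = 10 and P* = 113.
At the floor price 126, quantity demanded is (133 - 126)/2 = 3.5; demand is the short side, so Q = 3.5 trades at P = 126.
PS goes from (1/2)(10)(15) = 75 to 88.8125 (computed as (126 - 98)(3.5) - (1/2)(1.5)(3.5)^2), a change of 13.8125.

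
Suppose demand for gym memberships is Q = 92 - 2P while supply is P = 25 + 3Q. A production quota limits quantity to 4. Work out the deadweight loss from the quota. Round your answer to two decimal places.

7.00

Rewriting demand in inverse form: P = 46 - 0.5Q.
Without the quota, 46 - 0.5Q = 25 + 3Q gives Q* = 6.
At Q = 4 the demand price is 46 - 0.5(4) = 44 and the supply price is 25 + 3(4) = 37.
DWL = (1/2)(gap between curves at 4) x (Q* - 4) = (1/2)(7)(2) = 7.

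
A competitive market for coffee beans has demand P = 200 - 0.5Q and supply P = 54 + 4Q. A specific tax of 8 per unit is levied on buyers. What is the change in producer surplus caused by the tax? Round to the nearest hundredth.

Without the tax, 200 - 0.5Q = 54 + 4Q so Q* = 32.4444 and P* = 183.7778.
With the tax, buyers' net willingness to pay falls by 8: (200 - 8) - 0.5Q = 54 + 4Q, so Q_t = 30.6667. Buyers pay P_b = 184.6667; sellers receive P_s = P_b - 8 = 176.6667.
PS falls from (1/2)(32.4444)(129.7778) = 2105.284 to (1/2)(30.6667)(122.6667) = 1880.8889, a change of -224.3951.

-224.40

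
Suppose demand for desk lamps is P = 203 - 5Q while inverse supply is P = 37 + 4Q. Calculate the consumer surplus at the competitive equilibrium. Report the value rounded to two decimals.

Equilibrium: 203 - 5Q = 37 + 4Q, so Q* = 18.4444 and P* = 110.7778.
CS is the area between the demand curve and P* from 0 to Q*: (1/2)(18.4444)(92.2222) = 850.4938.

850.49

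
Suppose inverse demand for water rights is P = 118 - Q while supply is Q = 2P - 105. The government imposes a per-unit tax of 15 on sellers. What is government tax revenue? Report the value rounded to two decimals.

505.00

Rewriting supply in inverse form: P = 52.5 + 0.5Q.
Pre-tax equilibrium: 118 - Q = 52.5 + 0.5Q gives Q* = 43.6667, P* = 74.3333.
With the tax, sellers need 15 more per unit: 118 - Q = 52.5 + 0.5Q + 15, so Q_t = 33.6667. Buyers pay P_b = 84.3333; sellers receive P_s = P_b - 15 = 69.3333.
Tax revenue = t x Q_t = 15 x 33.6667 = 505.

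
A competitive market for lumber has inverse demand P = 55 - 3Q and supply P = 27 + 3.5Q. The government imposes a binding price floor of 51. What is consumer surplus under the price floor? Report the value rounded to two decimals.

2.67

Without the control, 55 - 3Q = 27 + 3.5Q so Q* = 4.3077 and P* = 42.0769.
At P = 51, buyers demand (55 - 51)/3 = 1.3333 while sellers would supply more, so the quantity traded is 1.3333 at price 51.
CS is the triangle under demand above 51: (1/2)(1.3333)(55 - 51) = 2.6667.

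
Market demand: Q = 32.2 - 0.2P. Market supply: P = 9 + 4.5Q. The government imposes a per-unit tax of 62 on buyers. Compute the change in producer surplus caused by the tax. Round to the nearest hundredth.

-374.06

Rewriting demand in inverse form: P = 161 - 5Q.
Pre-tax equilibrium: 161 - 5Q = 9 + 4.5Q gives Q* = 16, P* = 81.
A tax on buyers shifts demand down by 62: (161 - 62) - 5Q = 9 + 4.5Q, so Q_t = 9.4737. Buyers pay P_b = 113.6316; sellers receive P_s = P_b - 62 = 51.6316.
Producers lose the trapezoid between P_s and P* out to Q_t plus the triangle from Q_t to Q*: change in PS = 201.9391 - 576 = -374.0609.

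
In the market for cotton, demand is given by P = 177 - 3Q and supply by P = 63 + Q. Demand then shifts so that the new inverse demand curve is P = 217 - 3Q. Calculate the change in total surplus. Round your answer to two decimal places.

1340.00

Initial equilibrium: Q_0 = 28.5, P_0 = 91.5; CS_0 = (1/2)(28.5)(85.5) = 1218.375, PS_0 = (1/2)(28.5)(28.5) = 406.125.
New equilibrium: 217 - 3Q = 63 + Q gives Q_1 = 38.5, P_1 = 101.5; CS_1 = 2223.375, PS_1 = 741.125.
Change in total surplus = (2223.375 + 741.125) - (1218.375 + 406.125) = 1340.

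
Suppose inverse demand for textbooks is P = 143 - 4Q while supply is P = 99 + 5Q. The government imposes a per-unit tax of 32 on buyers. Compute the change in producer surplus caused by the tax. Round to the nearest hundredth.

-55.31

Pre-tax equilibrium: 143 - 4Q = 99 + 5Q gives Q* = 4.8889, P* = 123.4444.
A tax on buyers shifts demand down by 32: (143 - 32) - 4Q = 99 + 5Q, so Q_t = 1.3333. Buyers pay P_b = 137.6667; sellers receive P_s = P_b - 32 = 105.6667.
Producers lose the trapezoid between P_s and P* out to Q_t plus the triangle from Q_t to Q*: change in PS = 4.4444 - 59.7531 = -55.3086.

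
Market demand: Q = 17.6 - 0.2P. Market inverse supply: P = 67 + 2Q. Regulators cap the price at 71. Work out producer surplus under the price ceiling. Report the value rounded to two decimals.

Rewriting demand in inverse form: P = 88 - 5Q.
Without the control, 88 - 5Q = 67 + 2Q so Q* = 3 and P* = 73.
At the ceiling price 71, quantity supplied is (71 - 67)/2 = 2; supply is the short side, so Q = 2 trades at P = 71.
PS is the triangle above supply below 71: (1/2)(2)(71 - 67) = 4.

4.00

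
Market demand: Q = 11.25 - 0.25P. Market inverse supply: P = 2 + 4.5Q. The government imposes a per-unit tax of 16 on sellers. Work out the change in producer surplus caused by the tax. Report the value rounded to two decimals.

Rewriting demand in inverse form: P = 45 - 4Q.
Pre-tax equilibrium: 45 - 4Q = 2 + 4.5Q gives Q* = 5.0588, P* = 24.7647.
A tax on sellers shifts supply up by 16: 45 - 4Q = 2 + 4.5Q + 16, so Q_t = 3.1765. Buyers pay P_b = 32.2941; sellers receive P_s = P_b - 16 = 16.2941.
PS falls from (1/2)(5.0588)(22.7647) = 57.5813 to (1/2)(3.1765)(14.2941) = 22.7024, a change of -34.8789.

-34.88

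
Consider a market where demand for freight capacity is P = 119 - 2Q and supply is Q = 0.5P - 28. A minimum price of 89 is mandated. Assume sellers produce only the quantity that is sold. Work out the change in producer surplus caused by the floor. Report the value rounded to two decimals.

21.94

Rewriting supply in inverse form: P = 56 + 2Q.
Free-market equilibrium: 119 - 2Q = 56 + 2Q gives Q* = 15.75, P* = 87.5.
At P = 89, buyers demand (119 - 89)/2 = 15 while sellers would supply more, so the quantity traded is 15 at price 89.
PS goes from (1/2)(15.75)(31.5) = 248.0625 to 270 (computed as (89 - 56)(15) - (1/2)(2)(15)^2), a change of 21.9375.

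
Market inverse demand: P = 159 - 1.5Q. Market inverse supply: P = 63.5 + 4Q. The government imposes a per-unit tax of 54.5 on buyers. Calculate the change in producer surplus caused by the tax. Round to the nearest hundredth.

Without the tax, 159 - 1.5Q = 63.5 + 4Q so Q* = 17.3636 and P* = 132.9545.
A tax on buyers shifts demand down by 54.5: (159 - 54.5) - 1.5Q = 63.5 + 4Q, so Q_t = 7.4545. Buyers pay P_b = 147.8182; sellers receive P_s = P_b - 54.5 = 93.3182.
PS falls from (1/2)(17.3636)(69.4545) = 602.9917 to (1/2)(7.4545)(29.8182) = 111.1405, a change of -491.8512.

-491.85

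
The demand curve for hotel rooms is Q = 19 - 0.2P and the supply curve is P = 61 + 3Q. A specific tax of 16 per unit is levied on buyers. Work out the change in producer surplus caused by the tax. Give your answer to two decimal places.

-19.50

Rewriting demand in inverse form: P = 95 - 5Q.
Pre-tax equilibrium: 95 - 5Q = 61 + 3Q gives Q* = 4.25, P* = 73.75.
A tax on buyers shifts demand down by 16: (95 - 16) - 5Q = 61 + 3Q, so Q_t = 2.25. Buyers pay P_b = 83.75; sellers receive P_s = P_b - 16 = 67.75.
PS falls from (1/2)(4.25)(12.75) = 27.0938 to (1/2)(2.25)(6.75) = 7.5938, a change of -19.5.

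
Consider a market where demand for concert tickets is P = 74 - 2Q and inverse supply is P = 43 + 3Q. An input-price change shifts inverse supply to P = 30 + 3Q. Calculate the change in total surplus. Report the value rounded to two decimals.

Initial equilibrium: Q_0 = 6.2, P_0 = 61.6; CS_0 = (1/2)(6.2)(12.4) = 38.44, PS_0 = (1/2)(6.2)(18.6) = 57.66.
New equilibrium: 74 - 2Q = 30 + 3Q gives Q_1 = 8.8, P_1 = 56.4; CS_1 = 77.44, PS_1 = 116.16.
Change in total surplus = (77.44 + 116.16) - (38.44 + 57.66) = 97.5.

97.50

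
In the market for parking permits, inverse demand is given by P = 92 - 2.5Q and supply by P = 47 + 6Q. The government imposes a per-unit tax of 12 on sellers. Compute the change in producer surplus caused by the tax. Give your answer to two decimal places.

-38.87

Pre-tax equilibrium: 92 - 2.5Q = 47 + 6Q gives Q* = 5.2941, P* = 78.7647.
With the tax, sellers need 12 more per unit: 92 - 2.5Q = 47 + 6Q + 12, so Q_t = 3.8824. Buyers pay P_b = 82.2941; sellers receive P_s = P_b - 12 = 70.2941.
PS falls from (1/2)(5.2941)(31.7647) = 84.083 to (1/2)(3.8824)(23.2941) = 45.218, a change of -38.8651.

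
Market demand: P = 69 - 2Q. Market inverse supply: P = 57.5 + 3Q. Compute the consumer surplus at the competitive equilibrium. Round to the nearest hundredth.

Equilibrium: 69 - 2Q = 57.5 + 3Q, so Q* = 2.3 and P* = 64.4.
Consumer surplus is the triangle under demand above P*: (1/2)(2.3)(69 - 64.4) = (1/2)(2.3)(4.6) = 5.29.

5.29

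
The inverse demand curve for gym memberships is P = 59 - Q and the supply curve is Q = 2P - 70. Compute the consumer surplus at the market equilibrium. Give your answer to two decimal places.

128.00

Rewriting supply in inverse form: P = 35 + 0.5Q.
Set 59 - Q = 35 + 0.5Q, which gives 24 = 1.5Q, so Q* = 16 and P* = 59 - (16) = 43.
The demand choke price is 59, so CS = (1/2)(Q*)(59 - P*) = (1/2)(16)(16) = 128.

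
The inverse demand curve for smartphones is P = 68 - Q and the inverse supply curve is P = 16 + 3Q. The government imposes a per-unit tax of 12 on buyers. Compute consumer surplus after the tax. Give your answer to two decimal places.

50.00

Pre-tax equilibrium: 68 - Q = 16 + 3Q gives Q* = 13, P* = 55.
A tax on buyers shifts demand down by 12: (68 - 12) - Q = 16 + 3Q, so Q_t = 10. Buyers pay P_b = 58; sellers receive P_s = P_b - 12 = 46.
Consumer surplus is the triangle under demand above P_b: (1/2)(10)(68 - 58) = 50.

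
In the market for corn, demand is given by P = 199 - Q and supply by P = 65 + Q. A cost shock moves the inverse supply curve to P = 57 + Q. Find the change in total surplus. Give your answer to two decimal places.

Initial equilibrium: Q_0 = 67, P_0 = 132; CS_0 = (1/2)(67)(67) = 2244.5, PS_0 = (1/2)(67)(67) = 2244.5.
New equilibrium: 199 - Q = 57 + Q gives Q_1 = 71, P_1 = 128; CS_1 = 2520.5, PS_1 = 2520.5.
Change in total surplus = (2520.5 + 2520.5) - (2244.5 + 2244.5) = 552.

552.00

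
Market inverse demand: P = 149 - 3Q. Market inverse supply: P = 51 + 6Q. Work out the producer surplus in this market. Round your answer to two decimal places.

Set 149 - 3Q = 51 + 6Q, which gives 98 = 9Q, so Q* = 10.8889 and P* = 149 - 3(10.8889) = 116.3333.
PS is the area between P* and the supply curve from 0 to Q*: (1/2)(10.8889)(65.3333) = 355.7037.

355.70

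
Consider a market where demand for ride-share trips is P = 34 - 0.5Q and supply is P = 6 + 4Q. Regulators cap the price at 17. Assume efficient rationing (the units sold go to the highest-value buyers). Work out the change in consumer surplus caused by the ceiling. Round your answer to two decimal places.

35.18

Free-market equilibrium: 34 - 0.5Q = 6 + 4Q gives Q* = 6.2222, P* = 30.8889.
At P = 17, sellers supply (17 - 6)/4 = 2.75 while buyers want more, so the quantity traded is 2.75 at price 17.
CS goes from (1/2)(6.2222)(3.1111) = 9.679 to 44.8594 (computed as (34 - 17)(2.75) - (1/2)(0.5)(2.75)^2), a change of 35.1804.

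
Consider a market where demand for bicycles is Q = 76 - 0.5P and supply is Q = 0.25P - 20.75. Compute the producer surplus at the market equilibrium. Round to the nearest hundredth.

264.50

Rewriting demand in inverse form: P = 152 - 2Q.
Rewriting supply in inverse form: P = 83 + 4Q.
Setting demand equal to supply, 69 = 6Q, so Q* = 11.5 and P* = 129.
The supply curve's price intercept is 83, so PS = (1/2)(Q*)(P* - 83) = (1/2)(11.5)(46) = 264.5.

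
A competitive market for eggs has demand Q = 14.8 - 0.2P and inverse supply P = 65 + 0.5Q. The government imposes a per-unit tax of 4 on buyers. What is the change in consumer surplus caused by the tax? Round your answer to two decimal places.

-4.63

Rewriting demand in inverse form: P = 74 - 5Q.
Pre-tax equilibrium: 74 - 5Q = 65 + 0.5Q gives Q* = 1.6364, P* = 65.8182.
A tax on buyers shifts demand down by 4: (74 - 4) - 5Q = 65 + 0.5Q, so Q_t = 0.9091. Buyers pay P_b = 69.4545; sellers receive P_s = P_b - 4 = 65.4545.
CS falls from (1/2)(1.6364)(8.1818) = 6.6942 to (1/2)(0.9091)(4.5455) = 2.0661, a change of -4.6281.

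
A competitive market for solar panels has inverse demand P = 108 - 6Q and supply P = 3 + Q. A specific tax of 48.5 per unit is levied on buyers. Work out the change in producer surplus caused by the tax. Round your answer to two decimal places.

-79.93

Without the tax, 108 - 6Q = 3 + Q so Q* = 15 and P* = 18.
With the tax, buyers' net willingness to pay falls by 48.5: (108 - 48.5) - 6Q = 3 + Q, so Q_t = 8.0714. Buyers pay P_b = 59.5714; sellers receive P_s = P_b - 48.5 = 11.0714.
PS falls from (1/2)(15)(15) = 112.5 to (1/2)(8.0714)(8.0714) = 32.574, a change of -79.926.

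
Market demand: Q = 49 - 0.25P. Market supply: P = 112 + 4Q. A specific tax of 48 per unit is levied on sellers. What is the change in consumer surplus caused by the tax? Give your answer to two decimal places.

-180.00

Rewriting demand in inverse form: P = 196 - 4Q.
Pre-tax equilibrium: 196 - 4Q = 112 + 4Q gives Q* = 10.5, P* = 154.
A tax on sellers shifts supply up by 48: 196 - 4Q = 112 + 4Q + 48, so Q_t = 4.5. Buyers pay P_b = 178; sellers receive P_s = P_b - 48 = 130.
Consumers lose the trapezoid between P* and P_b out to Q_t plus the triangle from Q_t to Q*: change in CS = 40.5 - 220.5 = -180.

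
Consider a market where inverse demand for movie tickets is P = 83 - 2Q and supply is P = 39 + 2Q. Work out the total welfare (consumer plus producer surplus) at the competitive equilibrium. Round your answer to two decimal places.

242.00

Set 83 - 2Q = 39 + 2Q, which gives 44 = 4Q, so Q* = 11 and P* = 83 - 2(11) = 61.
CS = (1/2)(11)(22) = 121 and PS = (1/2)(11)(22) = 121, so total surplus = 242.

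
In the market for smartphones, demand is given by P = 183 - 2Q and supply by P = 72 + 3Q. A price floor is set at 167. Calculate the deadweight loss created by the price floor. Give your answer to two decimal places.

504.10

Without the control, 183 - 2Q = 72 + 3Q so Q* = 22.2 and P* = 138.6.
At P = 167, buyers demand (183 - 167)/2 = 8 while sellers would supply more, so the quantity traded is 8 at price 167.
The lost-trades triangle has base Q* - 8 = 14.2 and height equal to the gap between the curves at Q = 8, which is 167 - 96 = 71. DWL = (1/2)(14.2)(71) = 504.1.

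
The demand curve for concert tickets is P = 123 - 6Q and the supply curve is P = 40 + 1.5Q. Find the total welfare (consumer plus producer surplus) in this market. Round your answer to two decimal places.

459.27

Setting demand equal to supply, 83 = 7.5Q, so Q* = 11.0667 and P* = 56.6.
CS = (1/2)(11.0667)(66.4) = 367.4133 and PS = (1/2)(11.0667)(16.6) = 91.8533, so total surplus = 459.2667.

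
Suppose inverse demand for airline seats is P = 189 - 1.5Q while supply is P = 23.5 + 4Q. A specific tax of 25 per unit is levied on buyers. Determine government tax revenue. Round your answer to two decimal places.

638.64

Without the tax, 189 - 1.5Q = 23.5 + 4Q so Q* = 30.0909 and P* = 143.8636.
A tax on buyers shifts demand down by 25: (189 - 25) - 1.5Q = 23.5 + 4Q, so Q_t = 25.5455. Buyers pay P_b = 150.6818; sellers receive P_s = P_b - 25 = 125.6818.
Revenue is the tax times quantity traded: 25 x 25.5455 = 638.6364.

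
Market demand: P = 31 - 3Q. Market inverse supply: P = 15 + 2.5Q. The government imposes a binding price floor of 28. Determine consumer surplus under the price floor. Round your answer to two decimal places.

1.50

Without the control, 31 - 3Q = 15 + 2.5Q so Q* = 2.9091 and P* = 22.2727.
At the floor price 28, quantity demanded is (31 - 28)/3 = 1; demand is the short side, so Q = 1 trades at P = 28.
CS is the triangle under demand above 28: (1/2)(1)(31 - 28) = 1.5.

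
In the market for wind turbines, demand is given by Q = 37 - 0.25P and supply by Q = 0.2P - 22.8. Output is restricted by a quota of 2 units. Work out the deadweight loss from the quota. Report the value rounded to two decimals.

Rewriting demand in inverse form: P = 148 - 4Q.
Rewriting supply in inverse form: P = 114 + 5Q.
Unrestricted equilibrium: Q* = (148 - 114)/(4 + 5) = 3.7778.
At Q = 2 the demand price is 148 - 4(2) = 140 and the supply price is 114 + 5(2) = 124.
Deadweight loss is the triangle between the curves from 2 to 3.7778: (1/2)(140 - 124)(3.7778 - 2) = 14.2222.

14.22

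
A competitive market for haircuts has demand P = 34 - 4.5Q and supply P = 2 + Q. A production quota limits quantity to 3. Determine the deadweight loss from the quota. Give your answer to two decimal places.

Without the quota, 34 - 4.5Q = 2 + Q gives Q* = 5.8182.
At Q = 3 the demand price is 34 - 4.5(3) = 20.5 and the supply price is 2 + (3) = 5.
Deadweight loss is the triangle between the curves from 3 to 5.8182: (1/2)(20.5 - 5)(5.8182 - 3) = 21.8409.

21.84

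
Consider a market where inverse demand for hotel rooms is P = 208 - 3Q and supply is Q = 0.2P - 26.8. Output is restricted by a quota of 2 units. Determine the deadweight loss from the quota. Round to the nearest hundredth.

Rewriting supply in inverse form: P = 134 + 5Q.
Unrestricted equilibrium: Q* = (208 - 134)/(3 + 5) = 9.25.
At Q = 2 the demand price is 208 - 3(2) = 202 and the supply price is 134 + 5(2) = 144.
DWL = (1/2)(gap between curves at 2) x (Q* - 2) = (1/2)(58)(7.25) = 210.25.

210.25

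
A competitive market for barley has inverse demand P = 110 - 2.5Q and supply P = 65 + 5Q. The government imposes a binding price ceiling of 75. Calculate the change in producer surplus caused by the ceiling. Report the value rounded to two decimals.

Without the control, 110 - 2.5Q = 65 + 5Q so Q* = 6 and P* = 95.
At P = 75, sellers supply (75 - 65)/5 = 2 while buyers want more, so the quantity traded is 2 at price 75.
PS goes from (1/2)(6)(30) = 90 to 10 (computed as (75 - 65)(2) - (1/2)(5)(2)^2), a change of -80.

-80.00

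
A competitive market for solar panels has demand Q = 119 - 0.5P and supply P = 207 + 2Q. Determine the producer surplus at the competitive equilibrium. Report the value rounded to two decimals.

Rewriting demand in inverse form: P = 238 - 2Q.
Set 238 - 2Q = 207 + 2Q, which gives 31 = 4Q, so Q* = 7.75 and P* = 238 - 2(7.75) = 222.5.
The supply curve's price intercept is 207, so PS = (1/2)(Q*)(P* - 207) = (1/2)(7.75)(15.5) = 60.0625.

60.06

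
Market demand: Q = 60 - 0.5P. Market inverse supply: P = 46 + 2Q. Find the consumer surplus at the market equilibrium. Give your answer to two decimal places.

342.25

Rewriting demand in inverse form: P = 120 - 2Q.
Setting demand equal to supply, 74 = 4Q, so Q* = 18.5 and P* = 83.
The demand choke price is 120, so CS = (1/2)(Q*)(120 - P*) = (1/2)(18.5)(37) = 342.25.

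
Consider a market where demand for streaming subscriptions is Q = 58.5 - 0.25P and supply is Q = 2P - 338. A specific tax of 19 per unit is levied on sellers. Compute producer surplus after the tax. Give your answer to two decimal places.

26.12

Rewriting demand in inverse form: P = 234 - 4Q.
Rewriting supply in inverse form: P = 169 + 0.5Q.
Without the tax, 234 - 4Q = 169 + 0.5Q so Q* = 14.4444 and P* = 176.2222.
A tax on sellers shifts supply up by 19: 234 - 4Q = 169 + 0.5Q + 19, so Q_t = 10.2222. Buyers pay P_b = 193.1111; sellers receive P_s = P_b - 19 = 174.1111.
PS = (1/2)(Q_t)(P_s - 169) = (1/2)(10.2222)(5.1111) = 26.1235.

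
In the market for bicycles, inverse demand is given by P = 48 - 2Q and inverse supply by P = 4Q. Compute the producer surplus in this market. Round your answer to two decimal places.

Setting demand equal to supply, 48 = 6Q, so Q* = 8 and P* = 32.
PS is the area between P* and the supply curve from 0 to Q*: (1/2)(8)(32) = 128.

128.00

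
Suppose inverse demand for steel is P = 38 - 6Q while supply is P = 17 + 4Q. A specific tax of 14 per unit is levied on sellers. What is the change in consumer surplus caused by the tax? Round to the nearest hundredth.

Without the tax, 38 - 6Q = 17 + 4Q so Q* = 2.1 and P* = 25.4.
With the tax, sellers need 14 more per unit: 38 - 6Q = 17 + 4Q + 14, so Q_t = 0.7. Buyers pay P_b = 33.8; sellers receive P_s = P_b - 14 = 19.8.
Consumers lose the trapezoid between P* and P_b out to Q_t plus the triangle from Q_t to Q*: change in CS = 1.47 - 13.23 = -11.76.

-11.76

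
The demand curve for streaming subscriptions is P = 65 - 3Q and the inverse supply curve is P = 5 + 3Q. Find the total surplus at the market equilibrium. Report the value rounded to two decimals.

Set 65 - 3Q = 5 + 3Q, which gives 60 = 6Q, so Q* = 10 and P* = 65 - 3(10) = 35.
Total surplus is the full triangle between the curves from 0 to Q*: (1/2)(10)(65 - 5) = 300.

300.00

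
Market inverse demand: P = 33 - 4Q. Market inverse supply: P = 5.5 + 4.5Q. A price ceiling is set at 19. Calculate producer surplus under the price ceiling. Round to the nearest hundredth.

20.25

Without the control, 33 - 4Q = 5.5 + 4.5Q so Q* = 3.2353 and P* = 20.0588.
At P = 19, sellers supply (19 - 5.5)/4.5 = 3 while buyers want more, so the quantity traded is 3 at price 19.
PS is the triangle above supply below 19: (1/2)(3)(19 - 5.5) = 20.25.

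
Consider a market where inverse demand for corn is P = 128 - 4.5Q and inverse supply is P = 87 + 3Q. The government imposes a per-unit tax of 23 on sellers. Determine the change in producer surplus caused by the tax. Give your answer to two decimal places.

Pre-tax equilibrium: 128 - 4.5Q = 87 + 3Q gives Q* = 5.4667, P* = 103.4.
With the tax, sellers need 23 more per unit: 128 - 4.5Q = 87 + 3Q + 23, so Q_t = 2.4. Buyers pay P_b = 117.2; sellers receive P_s = P_b - 23 = 94.2.
PS falls from (1/2)(5.4667)(16.4) = 44.8267 to (1/2)(2.4)(7.2) = 8.64, a change of -36.1867.

-36.19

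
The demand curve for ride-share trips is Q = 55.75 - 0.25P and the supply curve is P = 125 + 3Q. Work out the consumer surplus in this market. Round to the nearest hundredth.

392.00

Rewriting demand in inverse form: P = 223 - 4Q.
Equilibrium: 223 - 4Q = 125 + 3Q, so Q* = 14 and P* = 167.
Consumer surplus is the triangle under demand above P*: (1/2)(14)(223 - 167) = (1/2)(14)(56) = 392.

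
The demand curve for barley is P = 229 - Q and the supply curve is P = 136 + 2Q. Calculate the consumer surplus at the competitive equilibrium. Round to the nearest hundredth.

480.50

Set 229 - Q = 136 + 2Q, which gives 93 = 3Q, so Q* = 31 and P* = 229 - (31) = 198.
CS is the area between the demand curve and P* from 0 to Q*: (1/2)(31)(31) = 480.5.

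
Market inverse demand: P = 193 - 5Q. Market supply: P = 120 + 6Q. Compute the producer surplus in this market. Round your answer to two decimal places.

132.12

Set 193 - 5Q = 120 + 6Q, which gives 73 = 11Q, so Q* = 6.6364 and P* = 193 - 5(6.6364) = 159.8182.
PS is the area between P* and the supply curve from 0 to Q*: (1/2)(6.6364)(39.8182) = 132.124.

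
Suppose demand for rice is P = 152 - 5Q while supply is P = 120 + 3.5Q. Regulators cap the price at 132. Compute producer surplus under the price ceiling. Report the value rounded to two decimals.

Without the control, 152 - 5Q = 120 + 3.5Q so Q* = 3.7647 and P* = 133.1765.
At the ceiling price 132, quantity supplied is (132 - 120)/3.5 = 3.4286; supply is the short side, so Q = 3.4286 trades at P = 132.
PS is the triangle above supply below 132: (1/2)(3.4286)(132 - 120) = 20.5714.

20.57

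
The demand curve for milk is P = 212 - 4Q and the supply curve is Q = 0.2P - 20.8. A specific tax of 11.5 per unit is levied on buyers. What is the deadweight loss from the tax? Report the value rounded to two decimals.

7.35

Rewriting supply in inverse form: P = 104 + 5Q.
Pre-tax equilibrium: 212 - 4Q = 104 + 5Q gives Q* = 12, P* = 164.
With the tax, buyers' net willingness to pay falls by 11.5: (212 - 11.5) - 4Q = 104 + 5Q, so Q_t = 10.7222. Buyers pay P_b = 169.1111; sellers receive P_s = P_b - 11.5 = 157.6111.
The welfare triangle lost has base Q* - Q_t = 1.2778 and height t = 11.5, so DWL = (1/2)(1.2778)(11.5) = 7.3472.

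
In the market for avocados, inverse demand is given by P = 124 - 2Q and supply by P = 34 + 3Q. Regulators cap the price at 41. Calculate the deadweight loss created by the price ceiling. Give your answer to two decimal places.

Without the control, 124 - 2Q = 34 + 3Q so Q* = 18 and P* = 88.
At the ceiling price 41, quantity supplied is (41 - 34)/3 = 2.3333; supply is the short side, so Q = 2.3333 trades at P = 41.
The lost-trades triangle has base Q* - 2.3333 = 15.6667 and height equal to the gap between the curves at Q = 2.3333, which is 119.3333 - 41 = 78.3333. DWL = (1/2)(15.6667)(78.3333) = 613.6111.

613.61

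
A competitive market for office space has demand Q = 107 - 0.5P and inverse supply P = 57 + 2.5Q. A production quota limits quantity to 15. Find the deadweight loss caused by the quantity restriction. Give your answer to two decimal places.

Rewriting demand in inverse form: P = 214 - 2Q.
Unrestricted equilibrium: Q* = (214 - 57)/(2 + 2.5) = 34.8889.
At Q = 15 the demand price is 214 - 2(15) = 184 and the supply price is 57 + 2.5(15) = 94.5.
DWL = (1/2)(gap between curves at 15) x (Q* - 15) = (1/2)(89.5)(19.8889) = 890.0278.

890.03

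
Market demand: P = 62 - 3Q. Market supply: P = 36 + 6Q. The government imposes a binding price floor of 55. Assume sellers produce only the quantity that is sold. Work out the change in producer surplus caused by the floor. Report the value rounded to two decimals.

Without the control, 62 - 3Q = 36 + 6Q so Q* = 2.8889 and P* = 53.3333.
At P = 55, buyers demand (62 - 55)/3 = 2.3333 while sellers would supply more, so the quantity traded is 2.3333 at price 55.
PS goes from (1/2)(2.8889)(17.3333) = 25.037 to 28 (computed as (55 - 36)(2.3333) - (1/2)(6)(2.3333)^2), a change of 2.963.

2.96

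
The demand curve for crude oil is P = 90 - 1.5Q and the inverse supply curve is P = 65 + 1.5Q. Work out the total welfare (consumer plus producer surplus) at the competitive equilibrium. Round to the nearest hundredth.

104.17

Equilibrium: 90 - 1.5Q = 65 + 1.5Q, so Q* = 8.3333 and P* = 77.5.
CS = (1/2)(8.3333)(12.5) = 52.0833 and PS = (1/2)(8.3333)(12.5) = 52.0833, so total surplus = 104.1667.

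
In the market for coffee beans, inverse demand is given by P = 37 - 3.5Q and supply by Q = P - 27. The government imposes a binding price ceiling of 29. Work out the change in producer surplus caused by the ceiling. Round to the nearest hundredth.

-0.47

Rewriting supply in inverse form: P = 27 + Q.
Without the control, 37 - 3.5Q = 27 + Q so Q* = 2.2222 and P* = 29.2222.
At P = 29, sellers supply (29 - 27)/1 = 2 while buyers want more, so the quantity traded is 2 at price 29.
PS goes from (1/2)(2.2222)(2.2222) = 2.4691 to 2 (computed as (29 - 27)(2) - (1/2)(1)(2)^2), a change of -0.4691.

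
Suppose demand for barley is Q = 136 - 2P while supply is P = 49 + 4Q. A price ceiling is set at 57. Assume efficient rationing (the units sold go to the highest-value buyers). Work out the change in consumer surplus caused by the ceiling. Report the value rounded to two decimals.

16.54

Rewriting demand in inverse form: P = 68 - 0.5Q.
Without the control, 68 - 0.5Q = 49 + 4Q so Q* = 4.2222 and P* = 65.8889.
At P = 57, sellers supply (57 - 49)/4 = 2 while buyers want more, so the quantity traded is 2 at price 57.
CS goes from (1/2)(4.2222)(2.1111) = 4.4568 to 21 (computed as (68 - 57)(2) - (1/2)(0.5)(2)^2), a change of 16.5432.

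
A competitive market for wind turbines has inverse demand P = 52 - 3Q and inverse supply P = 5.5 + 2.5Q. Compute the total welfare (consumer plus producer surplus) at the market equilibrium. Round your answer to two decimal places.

Setting demand equal to supply, 46.5 = 5.5Q, so Q* = 8.4545 and P* = 26.6364.
CS = (1/2)(8.4545)(25.3636) = 107.219 and PS = (1/2)(8.4545)(21.1364) = 89.3492, so total surplus = 196.5682.

196.57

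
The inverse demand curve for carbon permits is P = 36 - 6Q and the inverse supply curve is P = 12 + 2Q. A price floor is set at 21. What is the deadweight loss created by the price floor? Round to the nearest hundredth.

1.00

Free-market equilibrium: 36 - 6Q = 12 + 2Q gives Q* = 3, P* = 18.
At P = 21, buyers demand (36 - 21)/6 = 2.5 while sellers would supply more, so the quantity traded is 2.5 at price 21.
The lost-trades triangle has base Q* - 2.5 = 0.5 and height equal to the gap between the curves at Q = 2.5, which is 21 - 17 = 4. DWL = (1/2)(0.5)(4) = 1.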